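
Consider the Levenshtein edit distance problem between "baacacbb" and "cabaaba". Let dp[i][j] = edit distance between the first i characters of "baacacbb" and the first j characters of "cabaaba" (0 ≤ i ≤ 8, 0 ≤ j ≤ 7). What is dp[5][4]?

   ''  c  a  b  a  a  b  a
''  0  1  2  3  4  5  6  7
 b  1  1  2  2  3  4  5  6
 a  2  2  1  2  2  3  4  5
 a  3  3  2  2  2  2  3  4
 c  4  3  3  3  3  3  3  4
 a  5  4  3  4  3  3  4  3
 c  6  5  4  4  4  4  4  4
 b  7  6  5  4  5  5  4  5
 b  8  7  6  5  5  6  5  5

3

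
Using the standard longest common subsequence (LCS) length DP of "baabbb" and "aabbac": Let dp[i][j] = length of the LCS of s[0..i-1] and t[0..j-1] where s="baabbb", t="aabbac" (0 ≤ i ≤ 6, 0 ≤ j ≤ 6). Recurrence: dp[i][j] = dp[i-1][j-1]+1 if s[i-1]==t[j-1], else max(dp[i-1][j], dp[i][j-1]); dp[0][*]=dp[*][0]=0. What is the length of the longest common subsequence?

4

   ''  a  a  b  b  a  c
''  0  0  0  0  0  0  0
 b  0  0  0  1  1  1  1
 a  0  1  1  1  1  2  2
 a  0  1  2  2  2  2  2
 b  0  1  2  3  3  3  3
 b  0  1  2  3  4  4  4
 b  0  1  2  3  4  4  4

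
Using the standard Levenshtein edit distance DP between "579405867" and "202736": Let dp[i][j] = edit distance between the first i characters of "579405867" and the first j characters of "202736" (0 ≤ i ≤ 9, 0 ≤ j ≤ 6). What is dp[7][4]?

   ''  2  0  2  7  3  6
''  0  1  2  3  4  5  6
 5  1  1  2  3  4  5  6
 7  2  2  2  3  3  4  5
 9  3  3  3  3  4  4  5
 4  4  4  4  4  4  5  5
 0  5  5  4  5  5  5  6
 5  6  6  5  5  6  6  6
 8  7  7  6  6  6  7  7
 6  8  8  7  7  7  7  7
 7  9  9  8  8  7  8  8

6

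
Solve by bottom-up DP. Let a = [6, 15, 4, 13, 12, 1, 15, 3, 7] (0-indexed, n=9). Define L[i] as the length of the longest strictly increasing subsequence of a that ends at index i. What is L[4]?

2

   i    0    1    2    3    4    5    6    7    8
a[i]    6   15    4   13   12    1   15    3    7
L[i]    1    2    1    2    2    1    3    2    3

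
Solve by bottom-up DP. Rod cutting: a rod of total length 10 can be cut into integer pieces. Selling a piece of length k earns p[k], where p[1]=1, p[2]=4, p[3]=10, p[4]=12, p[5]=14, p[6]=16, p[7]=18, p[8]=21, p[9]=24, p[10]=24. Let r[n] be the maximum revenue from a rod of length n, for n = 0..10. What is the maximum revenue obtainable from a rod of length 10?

   n    0    1    2    3    4    5    6    7    8    9   10
r[n]    0    1    4   10   12   14   20   22   24   30   32

32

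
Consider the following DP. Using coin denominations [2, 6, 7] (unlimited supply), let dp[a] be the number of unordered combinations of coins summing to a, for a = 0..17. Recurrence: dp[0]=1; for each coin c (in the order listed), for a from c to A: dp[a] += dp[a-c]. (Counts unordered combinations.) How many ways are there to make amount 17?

2

after  coin     0     1     2     3     4     5     6     7     8     9    10    11    12    13    14    15    16    17
          2     1     0     1     0     1     0     1     0     1     0     1     0     1     0     1     0     1     0
          6     1     0     1     0     1     0     2     0     2     0     2     0     3     0     3     0     3     0
          7     1     0     1     0     1     0     2     1     2     1     2     1     3     2     4     2     4     2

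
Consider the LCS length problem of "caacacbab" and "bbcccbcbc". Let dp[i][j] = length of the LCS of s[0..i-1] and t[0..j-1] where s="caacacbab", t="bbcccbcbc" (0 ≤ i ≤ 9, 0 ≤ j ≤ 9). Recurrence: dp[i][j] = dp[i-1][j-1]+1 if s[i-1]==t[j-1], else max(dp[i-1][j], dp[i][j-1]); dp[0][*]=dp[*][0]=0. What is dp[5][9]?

   ''  b  b  c  c  c  b  c  b  c
''  0  0  0  0  0  0  0  0  0  0
 c  0  0  0  1  1  1  1  1  1  1
 a  0  0  0  1  1  1  1  1  1  1
 a  0  0  0  1  1  1  1  1  1  1
 c  0  0  0  1  2  2  2  2  2  2
 a  0  0  0  1  2  2  2  2  2  2
 c  0  0  0  1  2  3  3  3  3  3
 b  0  1  1  1  2  3  4  4  4  4
 a  0  1  1  1  2  3  4  4  4  4
 b  0  1  2  2  2  3  4  4  5  5

2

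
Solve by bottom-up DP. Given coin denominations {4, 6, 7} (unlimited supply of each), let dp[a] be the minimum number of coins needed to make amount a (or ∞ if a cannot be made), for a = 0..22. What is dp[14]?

2

 a  0  1  2  3  4  5  6  7  8  9 10 11 12 13 14 15 16 17 18 19 20 21 22
dp  0  -  -  -  1  -  1  1  2  -  2  2  2  2  2  3  3  3  3  3  3  3  4
(- denotes ∞ / unreachable)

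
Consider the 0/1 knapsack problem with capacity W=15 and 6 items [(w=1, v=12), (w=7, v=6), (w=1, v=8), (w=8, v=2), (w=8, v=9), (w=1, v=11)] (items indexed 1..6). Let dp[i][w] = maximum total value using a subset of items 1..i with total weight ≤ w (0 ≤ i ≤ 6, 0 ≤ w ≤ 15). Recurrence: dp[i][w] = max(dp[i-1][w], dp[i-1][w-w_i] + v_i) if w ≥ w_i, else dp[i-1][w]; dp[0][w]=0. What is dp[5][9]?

26

i\w   0   1   2   3   4   5   6   7   8   9  10  11  12  13  14  15
  0   0   0   0   0   0   0   0   0   0   0   0   0   0   0   0   0
  1   0  12  12  12  12  12  12  12  12  12  12  12  12  12  12  12
  2   0  12  12  12  12  12  12  12  18  18  18  18  18  18  18  18
  3   0  12  20  20  20  20  20  20  20  26  26  26  26  26  26  26
  4   0  12  20  20  20  20  20  20  20  26  26  26  26  26  26  26
  5   0  12  20  20  20  20  20  20  20  26  29  29  29  29  29  29
  6   0  12  23  31  31  31  31  31  31  31  37  40  40  40  40  40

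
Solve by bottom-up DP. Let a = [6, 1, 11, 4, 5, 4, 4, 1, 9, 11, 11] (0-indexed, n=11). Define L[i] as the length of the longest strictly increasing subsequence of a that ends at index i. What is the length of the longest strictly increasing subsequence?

   i    0    1    2    3    4    5    6    7    8    9   10
a[i]    6    1   11    4    5    4    4    1    9   11   11
L[i]    1    1    2    2    3    2    2    1    4    5    5

5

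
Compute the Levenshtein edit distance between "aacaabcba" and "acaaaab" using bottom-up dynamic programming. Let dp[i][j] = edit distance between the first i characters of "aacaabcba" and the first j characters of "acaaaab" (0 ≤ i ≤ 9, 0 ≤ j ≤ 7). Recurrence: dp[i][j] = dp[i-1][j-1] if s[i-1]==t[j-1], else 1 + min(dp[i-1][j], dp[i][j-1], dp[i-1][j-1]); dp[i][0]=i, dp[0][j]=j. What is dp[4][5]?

2

   ''  a  c  a  a  a  a  b
''  0  1  2  3  4  5  6  7
 a  1  0  1  2  3  4  5  6
 a  2  1  1  1  2  3  4  5
 c  3  2  1  2  2  3  4  5
 a  4  3  2  1  2  2  3  4
 a  5  4  3  2  1  2  2  3
 b  6  5  4  3  2  2  3  2
 c  7  6  5  4  3  3  3  3
 b  8  7  6  5  4  4  4  3
 a  9  8  7  6  5  4  4  4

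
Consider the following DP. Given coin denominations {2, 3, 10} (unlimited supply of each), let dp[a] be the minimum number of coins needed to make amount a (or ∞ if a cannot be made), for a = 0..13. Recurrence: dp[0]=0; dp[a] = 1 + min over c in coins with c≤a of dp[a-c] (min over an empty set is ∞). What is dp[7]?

3

 a  0  1  2  3  4  5  6  7  8  9 10 11 12 13
dp  0  -  1  1  2  2  2  3  3  3  1  4  2  2
(- denotes ∞ / unreachable)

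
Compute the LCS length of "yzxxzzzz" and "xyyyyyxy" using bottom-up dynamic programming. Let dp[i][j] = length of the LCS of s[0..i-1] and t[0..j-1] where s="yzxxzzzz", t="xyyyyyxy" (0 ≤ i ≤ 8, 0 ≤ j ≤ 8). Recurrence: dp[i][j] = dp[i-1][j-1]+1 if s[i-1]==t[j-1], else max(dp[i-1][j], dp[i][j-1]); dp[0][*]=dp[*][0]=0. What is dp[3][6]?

1

   ''  x  y  y  y  y  y  x  y
''  0  0  0  0  0  0  0  0  0
 y  0  0  1  1  1  1  1  1  1
 z  0  0  1  1  1  1  1  1  1
 x  0  1  1  1  1  1  1  2  2
 x  0  1  1  1  1  1  1  2  2
 z  0  1  1  1  1  1  1  2  2
 z  0  1  1  1  1  1  1  2  2
 z  0  1  1  1  1  1  1  2  2
 z  0  1  1  1  1  1  1  2  2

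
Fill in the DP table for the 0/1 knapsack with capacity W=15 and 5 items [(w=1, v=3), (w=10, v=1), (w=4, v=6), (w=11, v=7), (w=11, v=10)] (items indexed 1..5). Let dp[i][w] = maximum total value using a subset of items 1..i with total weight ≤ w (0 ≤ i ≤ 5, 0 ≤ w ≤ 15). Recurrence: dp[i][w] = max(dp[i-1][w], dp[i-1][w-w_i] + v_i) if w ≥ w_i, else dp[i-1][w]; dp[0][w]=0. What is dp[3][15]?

i\w   0   1   2   3   4   5   6   7   8   9  10  11  12  13  14  15
  0   0   0   0   0   0   0   0   0   0   0   0   0   0   0   0   0
  1   0   3   3   3   3   3   3   3   3   3   3   3   3   3   3   3
  2   0   3   3   3   3   3   3   3   3   3   3   4   4   4   4   4
  3   0   3   3   3   6   9   9   9   9   9   9   9   9   9   9  10
  4   0   3   3   3   6   9   9   9   9   9   9   9  10  10  10  13
  5   0   3   3   3   6   9   9   9   9   9   9  10  13  13  13  16

10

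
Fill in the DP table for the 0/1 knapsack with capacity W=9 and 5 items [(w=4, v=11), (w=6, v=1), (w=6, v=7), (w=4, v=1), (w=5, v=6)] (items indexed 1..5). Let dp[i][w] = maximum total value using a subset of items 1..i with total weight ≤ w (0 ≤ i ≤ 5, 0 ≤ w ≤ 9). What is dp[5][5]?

i\w   0   1   2   3   4   5   6   7   8   9
  0   0   0   0   0   0   0   0   0   0   0
  1   0   0   0   0  11  11  11  11  11  11
  2   0   0   0   0  11  11  11  11  11  11
  3   0   0   0   0  11  11  11  11  11  11
  4   0   0   0   0  11  11  11  11  12  12
  5   0   0   0   0  11  11  11  11  12  17

11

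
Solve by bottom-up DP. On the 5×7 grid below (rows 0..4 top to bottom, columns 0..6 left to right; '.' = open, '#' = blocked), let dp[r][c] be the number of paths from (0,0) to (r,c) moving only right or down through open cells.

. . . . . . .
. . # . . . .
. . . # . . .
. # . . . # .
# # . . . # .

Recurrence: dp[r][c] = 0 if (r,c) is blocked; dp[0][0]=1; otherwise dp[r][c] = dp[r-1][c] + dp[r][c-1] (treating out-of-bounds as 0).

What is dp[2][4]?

2

r\c   0   1   2   3   4   5   6
  0   1   1   1   1   1   1   1
  1   1   2   0   1   2   3   4
  2   1   3   3   0   2   5   9
  3   1   0   3   3   5   0   9
  4   0   0   3   6  11   0   9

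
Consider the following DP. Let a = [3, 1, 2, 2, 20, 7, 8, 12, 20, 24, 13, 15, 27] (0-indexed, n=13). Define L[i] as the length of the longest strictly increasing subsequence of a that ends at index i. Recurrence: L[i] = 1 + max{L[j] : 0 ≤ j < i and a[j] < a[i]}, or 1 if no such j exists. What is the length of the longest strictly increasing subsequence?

8

   i    0    1    2    3    4    5    6    7    8    9   10   11   12
a[i]    3    1    2    2   20    7    8   12   20   24   13   15   27
L[i]    1    1    2    2    3    3    4    5    6    7    6    7    8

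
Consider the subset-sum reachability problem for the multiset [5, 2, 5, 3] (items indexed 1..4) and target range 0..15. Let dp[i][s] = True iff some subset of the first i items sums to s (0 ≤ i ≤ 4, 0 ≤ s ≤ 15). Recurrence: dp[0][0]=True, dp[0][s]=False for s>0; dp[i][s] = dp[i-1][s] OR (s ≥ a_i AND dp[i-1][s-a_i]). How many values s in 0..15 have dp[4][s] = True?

10

i\s   0   1   2   3   4   5   6   7   8   9  10  11  12  13  14  15
  0   T   F   F   F   F   F   F   F   F   F   F   F   F   F   F   F
  1   T   F   F   F   F   T   F   F   F   F   F   F   F   F   F   F
  2   T   F   T   F   F   T   F   T   F   F   F   F   F   F   F   F
  3   T   F   T   F   F   T   F   T   F   F   T   F   T   F   F   F
  4   T   F   T   T   F   T   F   T   T   F   T   F   T   T   F   T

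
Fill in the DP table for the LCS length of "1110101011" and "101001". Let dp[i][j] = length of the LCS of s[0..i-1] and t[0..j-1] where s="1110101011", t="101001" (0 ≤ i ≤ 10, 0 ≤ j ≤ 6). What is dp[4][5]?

   ''  1  0  1  0  0  1
''  0  0  0  0  0  0  0
 1  0  1  1  1  1  1  1
 1  0  1  1  2  2  2  2
 1  0  1  1  2  2  2  3
 0  0  1  2  2  3  3  3
 1  0  1  2  3  3  3  4
 0  0  1  2  3  4  4  4
 1  0  1  2  3  4  4  5
 0  0  1  2  3  4  5  5
 1  0  1  2  3  4  5  6
 1  0  1  2  3  4  5  6

3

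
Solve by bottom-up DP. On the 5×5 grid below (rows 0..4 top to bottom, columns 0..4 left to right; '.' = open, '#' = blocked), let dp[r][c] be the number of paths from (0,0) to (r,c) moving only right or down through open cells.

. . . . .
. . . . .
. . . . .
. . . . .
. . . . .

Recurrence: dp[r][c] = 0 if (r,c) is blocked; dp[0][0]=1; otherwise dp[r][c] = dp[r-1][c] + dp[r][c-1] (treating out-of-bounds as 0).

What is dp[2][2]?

r\c   0   1   2   3   4
  0   1   1   1   1   1
  1   1   2   3   4   5
  2   1   3   6  10  15
  3   1   4  10  20  35
  4   1   5  15  35  70

6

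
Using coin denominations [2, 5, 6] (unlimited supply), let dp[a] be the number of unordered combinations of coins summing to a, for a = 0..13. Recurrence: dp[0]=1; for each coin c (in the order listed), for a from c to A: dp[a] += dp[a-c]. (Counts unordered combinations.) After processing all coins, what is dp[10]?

3

after  coin     0     1     2     3     4     5     6     7     8     9    10    11    12    13
          2     1     0     1     0     1     0     1     0     1     0     1     0     1     0
          5     1     0     1     0     1     1     1     1     1     1     2     1     2     1
          6     1     0     1     0     1     1     2     1     2     1     3     2     4     2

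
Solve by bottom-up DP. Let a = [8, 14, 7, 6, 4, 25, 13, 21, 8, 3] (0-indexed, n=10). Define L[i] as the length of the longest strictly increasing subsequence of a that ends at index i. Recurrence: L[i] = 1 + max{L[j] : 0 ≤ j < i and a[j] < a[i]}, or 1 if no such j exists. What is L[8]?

2

   i    0    1    2    3    4    5    6    7    8    9
a[i]    8   14    7    6    4   25   13   21    8    3
L[i]    1    2    1    1    1    3    2    3    2    1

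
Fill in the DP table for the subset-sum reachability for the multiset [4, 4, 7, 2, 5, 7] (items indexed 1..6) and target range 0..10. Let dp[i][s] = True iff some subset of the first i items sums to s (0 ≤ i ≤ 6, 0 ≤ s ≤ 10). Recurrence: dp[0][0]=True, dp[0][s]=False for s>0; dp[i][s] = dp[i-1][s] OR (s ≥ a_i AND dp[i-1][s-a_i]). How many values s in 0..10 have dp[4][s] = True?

8

i\s   0   1   2   3   4   5   6   7   8   9  10
  0   T   F   F   F   F   F   F   F   F   F   F
  1   T   F   F   F   T   F   F   F   F   F   F
  2   T   F   F   F   T   F   F   F   T   F   F
  3   T   F   F   F   T   F   F   T   T   F   F
  4   T   F   T   F   T   F   T   T   T   T   T
  5   T   F   T   F   T   T   T   T   T   T   T
  6   T   F   T   F   T   T   T   T   T   T   T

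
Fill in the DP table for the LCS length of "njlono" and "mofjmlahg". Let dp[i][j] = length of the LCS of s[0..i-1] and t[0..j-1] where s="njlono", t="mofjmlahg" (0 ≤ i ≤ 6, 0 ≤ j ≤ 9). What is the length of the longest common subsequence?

   ''  m  o  f  j  m  l  a  h  g
''  0  0  0  0  0  0  0  0  0  0
 n  0  0  0  0  0  0  0  0  0  0
 j  0  0  0  0  1  1  1  1  1  1
 l  0  0  0  0  1  1  2  2  2  2
 o  0  0  1  1  1  1  2  2  2  2
 n  0  0  1  1  1  1  2  2  2  2
 o  0  0  1  1  1  1  2  2  2  2

2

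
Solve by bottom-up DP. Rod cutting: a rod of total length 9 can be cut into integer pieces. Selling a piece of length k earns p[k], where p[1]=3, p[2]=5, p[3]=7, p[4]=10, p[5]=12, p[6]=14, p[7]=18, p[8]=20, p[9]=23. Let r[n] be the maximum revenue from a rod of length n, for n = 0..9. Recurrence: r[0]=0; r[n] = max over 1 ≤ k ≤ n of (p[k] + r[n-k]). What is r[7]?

21

   n    0    1    2    3    4    5    6    7    8    9
r[n]    0    3    6    9   12   15   18   21   24   27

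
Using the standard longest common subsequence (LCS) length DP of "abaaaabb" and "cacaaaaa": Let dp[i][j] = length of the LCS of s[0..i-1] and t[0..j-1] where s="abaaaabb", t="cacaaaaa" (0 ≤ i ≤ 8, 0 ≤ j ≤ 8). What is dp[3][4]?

   ''  c  a  c  a  a  a  a  a
''  0  0  0  0  0  0  0  0  0
 a  0  0  1  1  1  1  1  1  1
 b  0  0  1  1  1  1  1  1  1
 a  0  0  1  1  2  2  2  2  2
 a  0  0  1  1  2  3  3  3  3
 a  0  0  1  1  2  3  4  4  4
 a  0  0  1  1  2  3  4  5  5
 b  0  0  1  1  2  3  4  5  5
 b  0  0  1  1  2  3  4  5  5

2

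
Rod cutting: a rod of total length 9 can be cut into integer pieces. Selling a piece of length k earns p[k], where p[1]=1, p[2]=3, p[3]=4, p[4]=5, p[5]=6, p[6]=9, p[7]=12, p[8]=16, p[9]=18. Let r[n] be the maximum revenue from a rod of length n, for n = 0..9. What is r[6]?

   n    0    1    2    3    4    5    6    7    8    9
r[n]    0    1    3    4    6    7    9   12   16   18

9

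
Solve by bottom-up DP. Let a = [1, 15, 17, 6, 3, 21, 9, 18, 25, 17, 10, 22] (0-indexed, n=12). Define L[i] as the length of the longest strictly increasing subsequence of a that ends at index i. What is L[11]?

   i    0    1    2    3    4    5    6    7    8    9   10   11
a[i]    1   15   17    6    3   21    9   18   25   17   10   22
L[i]    1    2    3    2    2    4    3    4    5    4    4    5

5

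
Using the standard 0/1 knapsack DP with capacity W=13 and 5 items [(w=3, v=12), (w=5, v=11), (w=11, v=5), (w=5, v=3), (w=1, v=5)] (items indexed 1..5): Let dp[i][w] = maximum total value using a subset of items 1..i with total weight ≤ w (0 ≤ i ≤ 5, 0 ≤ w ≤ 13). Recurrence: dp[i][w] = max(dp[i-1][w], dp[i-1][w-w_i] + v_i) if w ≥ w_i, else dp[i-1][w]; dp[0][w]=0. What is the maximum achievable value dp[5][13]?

28

i\w   0   1   2   3   4   5   6   7   8   9  10  11  12  13
  0   0   0   0   0   0   0   0   0   0   0   0   0   0   0
  1   0   0   0  12  12  12  12  12  12  12  12  12  12  12
  2   0   0   0  12  12  12  12  12  23  23  23  23  23  23
  3   0   0   0  12  12  12  12  12  23  23  23  23  23  23
  4   0   0   0  12  12  12  12  12  23  23  23  23  23  26
  5   0   5   5  12  17  17  17  17  23  28  28  28  28  28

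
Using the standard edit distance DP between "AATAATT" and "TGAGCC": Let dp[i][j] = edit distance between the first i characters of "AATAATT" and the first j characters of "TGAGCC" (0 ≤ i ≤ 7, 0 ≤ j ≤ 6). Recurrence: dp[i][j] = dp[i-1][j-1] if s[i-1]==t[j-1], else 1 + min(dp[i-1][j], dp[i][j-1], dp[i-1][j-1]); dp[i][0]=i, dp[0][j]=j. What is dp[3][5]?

   ''  T  G  A  G  C  C
''  0  1  2  3  4  5  6
 A  1  1  2  2  3  4  5
 A  2  2  2  2  3  4  5
 T  3  2  3  3  3  4  5
 A  4  3  3  3  4  4  5
 A  5  4  4  3  4  5  5
 T  6  5  5  4  4  5  6
 T  7  6  6  5  5  5  6

4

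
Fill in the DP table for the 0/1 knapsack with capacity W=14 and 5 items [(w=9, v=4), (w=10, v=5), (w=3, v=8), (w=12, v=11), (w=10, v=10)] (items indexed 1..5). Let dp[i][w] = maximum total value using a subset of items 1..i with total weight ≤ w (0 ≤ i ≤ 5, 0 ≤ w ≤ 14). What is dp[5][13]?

18

i\w   0   1   2   3   4   5   6   7   8   9  10  11  12  13  14
  0   0   0   0   0   0   0   0   0   0   0   0   0   0   0   0
  1   0   0   0   0   0   0   0   0   0   4   4   4   4   4   4
  2   0   0   0   0   0   0   0   0   0   4   5   5   5   5   5
  3   0   0   0   8   8   8   8   8   8   8   8   8  12  13  13
  4   0   0   0   8   8   8   8   8   8   8   8   8  12  13  13
  5   0   0   0   8   8   8   8   8   8   8  10  10  12  18  18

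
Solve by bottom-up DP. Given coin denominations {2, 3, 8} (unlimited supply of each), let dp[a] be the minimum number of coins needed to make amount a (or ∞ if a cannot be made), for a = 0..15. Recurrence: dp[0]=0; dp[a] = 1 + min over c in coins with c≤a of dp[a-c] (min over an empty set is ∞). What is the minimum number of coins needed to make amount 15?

 a  0  1  2  3  4  5  6  7  8  9 10 11 12 13 14 15
dp  0  -  1  1  2  2  2  3  1  3  2  2  3  3  3  4
(- denotes ∞ / unreachable)

4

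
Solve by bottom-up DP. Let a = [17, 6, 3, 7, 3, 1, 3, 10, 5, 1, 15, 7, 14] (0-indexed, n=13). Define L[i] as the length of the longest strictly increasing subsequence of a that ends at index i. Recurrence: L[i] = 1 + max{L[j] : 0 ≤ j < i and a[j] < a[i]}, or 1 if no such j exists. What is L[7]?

   i    0    1    2    3    4    5    6    7    8    9   10   11   12
a[i]   17    6    3    7    3    1    3   10    5    1   15    7   14
L[i]    1    1    1    2    1    1    2    3    3    1    4    4    5

3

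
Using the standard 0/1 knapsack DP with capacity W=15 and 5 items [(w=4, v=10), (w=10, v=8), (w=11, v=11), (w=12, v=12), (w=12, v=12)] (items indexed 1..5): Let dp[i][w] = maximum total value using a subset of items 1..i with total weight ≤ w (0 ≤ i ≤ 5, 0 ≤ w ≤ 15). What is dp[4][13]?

12

i\w   0   1   2   3   4   5   6   7   8   9  10  11  12  13  14  15
  0   0   0   0   0   0   0   0   0   0   0   0   0   0   0   0   0
  1   0   0   0   0  10  10  10  10  10  10  10  10  10  10  10  10
  2   0   0   0   0  10  10  10  10  10  10  10  10  10  10  18  18
  3   0   0   0   0  10  10  10  10  10  10  10  11  11  11  18  21
  4   0   0   0   0  10  10  10  10  10  10  10  11  12  12  18  21
  5   0   0   0   0  10  10  10  10  10  10  10  11  12  12  18  21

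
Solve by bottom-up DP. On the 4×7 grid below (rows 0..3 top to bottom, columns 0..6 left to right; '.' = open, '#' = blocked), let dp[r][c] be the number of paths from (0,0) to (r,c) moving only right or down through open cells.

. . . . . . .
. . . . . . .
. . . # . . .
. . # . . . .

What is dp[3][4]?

r\c   0   1   2   3   4   5   6
  0   1   1   1   1   1   1   1
  1   1   2   3   4   5   6   7
  2   1   3   6   0   5  11  18
  3   1   4   0   0   5  16  34

5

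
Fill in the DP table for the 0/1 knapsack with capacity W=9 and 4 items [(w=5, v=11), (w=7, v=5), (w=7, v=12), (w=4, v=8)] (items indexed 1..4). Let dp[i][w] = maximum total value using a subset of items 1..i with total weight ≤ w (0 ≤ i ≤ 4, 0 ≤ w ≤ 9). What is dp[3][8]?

i\w   0   1   2   3   4   5   6   7   8   9
  0   0   0   0   0   0   0   0   0   0   0
  1   0   0   0   0   0  11  11  11  11  11
  2   0   0   0   0   0  11  11  11  11  11
  3   0   0   0   0   0  11  11  12  12  12
  4   0   0   0   0   8  11  11  12  12  19

12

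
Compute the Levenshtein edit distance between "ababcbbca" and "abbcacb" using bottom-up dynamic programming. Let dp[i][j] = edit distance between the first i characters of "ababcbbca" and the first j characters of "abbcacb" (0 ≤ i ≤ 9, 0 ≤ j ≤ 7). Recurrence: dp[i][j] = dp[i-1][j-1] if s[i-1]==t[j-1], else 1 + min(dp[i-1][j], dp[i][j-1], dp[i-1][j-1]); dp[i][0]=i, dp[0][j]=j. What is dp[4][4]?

2

   ''  a  b  b  c  a  c  b
''  0  1  2  3  4  5  6  7
 a  1  0  1  2  3  4  5  6
 b  2  1  0  1  2  3  4  5
 a  3  2  1  1  2  2  3  4
 b  4  3  2  1  2  3  3  3
 c  5  4  3  2  1  2  3  4
 b  6  5  4  3  2  2  3  3
 b  7  6  5  4  3  3  3  3
 c  8  7  6  5  4  4  3  4
 a  9  8  7  6  5  4  4  4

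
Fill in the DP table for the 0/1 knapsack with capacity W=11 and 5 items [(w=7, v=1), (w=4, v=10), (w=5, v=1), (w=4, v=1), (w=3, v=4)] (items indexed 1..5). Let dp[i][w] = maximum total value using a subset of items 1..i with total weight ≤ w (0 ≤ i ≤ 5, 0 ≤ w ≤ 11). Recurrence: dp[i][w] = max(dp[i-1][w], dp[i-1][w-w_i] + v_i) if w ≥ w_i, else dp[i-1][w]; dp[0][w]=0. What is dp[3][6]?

10

i\w   0   1   2   3   4   5   6   7   8   9  10  11
  0   0   0   0   0   0   0   0   0   0   0   0   0
  1   0   0   0   0   0   0   0   1   1   1   1   1
  2   0   0   0   0  10  10  10  10  10  10  10  11
  3   0   0   0   0  10  10  10  10  10  11  11  11
  4   0   0   0   0  10  10  10  10  11  11  11  11
  5   0   0   0   4  10  10  10  14  14  14  14  15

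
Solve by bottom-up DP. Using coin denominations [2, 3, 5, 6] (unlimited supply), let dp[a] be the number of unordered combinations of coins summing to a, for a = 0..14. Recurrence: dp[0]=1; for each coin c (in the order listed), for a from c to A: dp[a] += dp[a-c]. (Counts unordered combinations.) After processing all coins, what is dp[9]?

after  coin     0     1     2     3     4     5     6     7     8     9    10    11    12    13    14
          2     1     0     1     0     1     0     1     0     1     0     1     0     1     0     1
          3     1     0     1     1     1     1     2     1     2     2     2     2     3     2     3
          5     1     0     1     1     1     2     2     2     3     3     4     4     5     5     6
          6     1     0     1     1     1     2     3     2     4     4     5     6     8     7    10

4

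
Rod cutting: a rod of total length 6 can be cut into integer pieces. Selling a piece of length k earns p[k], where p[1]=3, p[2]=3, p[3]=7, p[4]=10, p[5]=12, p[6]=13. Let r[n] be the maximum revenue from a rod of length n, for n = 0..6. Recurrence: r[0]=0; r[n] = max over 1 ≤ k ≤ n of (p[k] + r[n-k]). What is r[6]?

   n    0    1    2    3    4    5    6
r[n]    0    3    6    9   12   15   18

18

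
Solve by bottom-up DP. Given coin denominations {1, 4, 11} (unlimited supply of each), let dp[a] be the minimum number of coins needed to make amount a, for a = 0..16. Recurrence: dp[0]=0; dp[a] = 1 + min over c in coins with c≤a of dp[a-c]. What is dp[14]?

 a  0  1  2  3  4  5  6  7  8  9 10 11 12 13 14 15 16
dp  0  1  2  3  1  2  3  4  2  3  4  1  2  3  4  2  3

4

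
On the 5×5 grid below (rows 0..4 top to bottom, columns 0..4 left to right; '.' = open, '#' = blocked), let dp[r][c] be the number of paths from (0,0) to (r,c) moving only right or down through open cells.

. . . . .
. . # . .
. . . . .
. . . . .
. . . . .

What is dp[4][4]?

40

r\c   0   1   2   3   4
  0   1   1   1   1   1
  1   1   2   0   1   2
  2   1   3   3   4   6
  3   1   4   7  11  17
  4   1   5  12  23  40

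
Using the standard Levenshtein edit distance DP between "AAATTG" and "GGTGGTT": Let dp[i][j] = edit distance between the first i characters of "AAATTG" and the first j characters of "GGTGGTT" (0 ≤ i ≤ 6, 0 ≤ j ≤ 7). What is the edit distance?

   ''  G  G  T  G  G  T  T
''  0  1  2  3  4  5  6  7
 A  1  1  2  3  4  5  6  7
 A  2  2  2  3  4  5  6  7
 A  3  3  3  3  4  5  6  7
 T  4  4  4  3  4  5  5  6
 T  5  5  5  4  4  5  5  5
 G  6  5  5  5  4  4  5  6

6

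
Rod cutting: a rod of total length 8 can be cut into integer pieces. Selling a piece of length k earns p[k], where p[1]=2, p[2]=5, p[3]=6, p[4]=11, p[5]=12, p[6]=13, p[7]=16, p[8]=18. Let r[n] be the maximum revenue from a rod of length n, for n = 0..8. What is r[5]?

13

   n    0    1    2    3    4    5    6    7    8
r[n]    0    2    5    7   11   13   16   18   22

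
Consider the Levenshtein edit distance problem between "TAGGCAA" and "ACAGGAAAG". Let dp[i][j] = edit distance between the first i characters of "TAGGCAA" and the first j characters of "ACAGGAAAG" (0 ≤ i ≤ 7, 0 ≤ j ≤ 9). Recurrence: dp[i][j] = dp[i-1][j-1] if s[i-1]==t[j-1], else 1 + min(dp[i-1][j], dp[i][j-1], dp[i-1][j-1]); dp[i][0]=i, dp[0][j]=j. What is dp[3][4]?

2

   ''  A  C  A  G  G  A  A  A  G
''  0  1  2  3  4  5  6  7  8  9
 T  1  1  2  3  4  5  6  7  8  9
 A  2  1  2  2  3  4  5  6  7  8
 G  3  2  2  3  2  3  4  5  6  7
 G  4  3  3  3  3  2  3  4  5  6
 C  5  4  3  4  4  3  3  4  5  6
 A  6  5  4  3  4  4  3  3  4  5
 A  7  6  5  4  4  5  4  3  3  4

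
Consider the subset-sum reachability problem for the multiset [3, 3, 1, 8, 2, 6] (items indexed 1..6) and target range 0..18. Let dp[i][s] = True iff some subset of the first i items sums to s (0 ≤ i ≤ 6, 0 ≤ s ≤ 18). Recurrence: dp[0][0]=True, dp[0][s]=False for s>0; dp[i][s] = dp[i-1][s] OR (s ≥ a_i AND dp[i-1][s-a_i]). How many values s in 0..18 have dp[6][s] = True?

i\s   0   1   2   3   4   5   6   7   8   9  10  11  12  13  14  15  16  17  18
  0   T   F   F   F   F   F   F   F   F   F   F   F   F   F   F   F   F   F   F
  1   T   F   F   T   F   F   F   F   F   F   F   F   F   F   F   F   F   F   F
  2   T   F   F   T   F   F   T   F   F   F   F   F   F   F   F   F   F   F   F
  3   T   T   F   T   T   F   T   T   F   F   F   F   F   F   F   F   F   F   F
  4   T   T   F   T   T   F   T   T   T   T   F   T   T   F   T   T   F   F   F
  5   T   T   T   T   T   T   T   T   T   T   T   T   T   T   T   T   T   T   F
  6   T   T   T   T   T   T   T   T   T   T   T   T   T   T   T   T   T   T   T

19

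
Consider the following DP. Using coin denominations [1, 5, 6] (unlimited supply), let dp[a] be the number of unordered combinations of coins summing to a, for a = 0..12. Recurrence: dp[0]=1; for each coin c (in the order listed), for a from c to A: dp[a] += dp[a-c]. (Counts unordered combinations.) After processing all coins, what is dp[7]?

after  coin     0     1     2     3     4     5     6     7     8     9    10    11    12
          1     1     1     1     1     1     1     1     1     1     1     1     1     1
          5     1     1     1     1     1     2     2     2     2     2     3     3     3
          6     1     1     1     1     1     2     3     3     3     3     4     5     6

3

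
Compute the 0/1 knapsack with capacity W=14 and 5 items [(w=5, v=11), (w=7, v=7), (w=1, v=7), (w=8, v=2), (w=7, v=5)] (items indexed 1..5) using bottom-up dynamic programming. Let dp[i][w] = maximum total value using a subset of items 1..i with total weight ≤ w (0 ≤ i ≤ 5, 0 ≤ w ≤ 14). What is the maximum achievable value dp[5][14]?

25

i\w   0   1   2   3   4   5   6   7   8   9  10  11  12  13  14
  0   0   0   0   0   0   0   0   0   0   0   0   0   0   0   0
  1   0   0   0   0   0  11  11  11  11  11  11  11  11  11  11
  2   0   0   0   0   0  11  11  11  11  11  11  11  18  18  18
  3   0   7   7   7   7  11  18  18  18  18  18  18  18  25  25
  4   0   7   7   7   7  11  18  18  18  18  18  18  18  25  25
  5   0   7   7   7   7  11  18  18  18  18  18  18  18  25  25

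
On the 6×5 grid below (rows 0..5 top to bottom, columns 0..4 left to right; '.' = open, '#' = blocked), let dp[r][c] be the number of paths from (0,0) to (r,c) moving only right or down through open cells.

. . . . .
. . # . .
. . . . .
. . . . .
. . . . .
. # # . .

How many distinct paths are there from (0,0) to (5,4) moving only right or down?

r\c   0   1   2   3   4
  0   1   1   1   1   1
  1   1   2   0   1   2
  2   1   3   3   4   6
  3   1   4   7  11  17
  4   1   5  12  23  40
  5   1   0   0  23  63

63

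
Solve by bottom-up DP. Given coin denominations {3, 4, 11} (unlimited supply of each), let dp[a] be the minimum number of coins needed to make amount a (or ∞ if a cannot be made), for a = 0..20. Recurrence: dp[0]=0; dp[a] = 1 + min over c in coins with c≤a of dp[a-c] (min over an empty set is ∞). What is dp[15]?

2

 a  0  1  2  3  4  5  6  7  8  9 10 11 12 13 14 15 16 17 18 19 20
dp  0  -  -  1  1  -  2  2  2  3  3  1  3  4  2  2  4  3  3  3  4
(- denotes ∞ / unreachable)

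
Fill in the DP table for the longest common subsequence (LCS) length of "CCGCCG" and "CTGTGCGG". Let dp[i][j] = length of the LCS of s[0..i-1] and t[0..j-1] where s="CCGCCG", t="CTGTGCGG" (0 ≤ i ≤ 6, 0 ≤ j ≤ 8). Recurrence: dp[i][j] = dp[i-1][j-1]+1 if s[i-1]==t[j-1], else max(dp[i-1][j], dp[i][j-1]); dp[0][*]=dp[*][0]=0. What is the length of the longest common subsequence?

4

   ''  C  T  G  T  G  C  G  G
''  0  0  0  0  0  0  0  0  0
 C  0  1  1  1  1  1  1  1  1
 C  0  1  1  1  1  1  2  2  2
 G  0  1  1  2  2  2  2  3  3
 C  0  1  1  2  2  2  3  3  3
 C  0  1  1  2  2  2  3  3  3
 G  0  1  1  2  2  3  3  4  4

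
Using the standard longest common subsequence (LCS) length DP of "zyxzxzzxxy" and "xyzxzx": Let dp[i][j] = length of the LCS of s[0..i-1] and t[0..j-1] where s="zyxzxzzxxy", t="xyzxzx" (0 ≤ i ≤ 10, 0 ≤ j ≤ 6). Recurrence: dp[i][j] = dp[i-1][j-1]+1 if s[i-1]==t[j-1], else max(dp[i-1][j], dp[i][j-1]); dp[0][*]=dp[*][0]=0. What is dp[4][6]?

3

   ''  x  y  z  x  z  x
''  0  0  0  0  0  0  0
 z  0  0  0  1  1  1  1
 y  0  0  1  1  1  1  1
 x  0  1  1  1  2  2  2
 z  0  1  1  2  2  3  3
 x  0  1  1  2  3  3  4
 z  0  1  1  2  3  4  4
 z  0  1  1  2  3  4  4
 x  0  1  1  2  3  4  5
 x  0  1  1  2  3  4  5
 y  0  1  2  2  3  4  5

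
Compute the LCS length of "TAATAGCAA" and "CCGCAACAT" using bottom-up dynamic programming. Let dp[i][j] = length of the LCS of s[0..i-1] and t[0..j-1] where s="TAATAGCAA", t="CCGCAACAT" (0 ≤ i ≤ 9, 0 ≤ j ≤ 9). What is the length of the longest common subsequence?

   ''  C  C  G  C  A  A  C  A  T
''  0  0  0  0  0  0  0  0  0  0
 T  0  0  0  0  0  0  0  0  0  1
 A  0  0  0  0  0  1  1  1  1  1
 A  0  0  0  0  0  1  2  2  2  2
 T  0  0  0  0  0  1  2  2  2  3
 A  0  0  0  0  0  1  2  2  3  3
 G  0  0  0  1  1  1  2  2  3  3
 C  0  1  1  1  2  2  2  3  3  3
 A  0  1  1  1  2  3  3  3  4  4
 A  0  1  1  1  2  3  4  4  4  4

4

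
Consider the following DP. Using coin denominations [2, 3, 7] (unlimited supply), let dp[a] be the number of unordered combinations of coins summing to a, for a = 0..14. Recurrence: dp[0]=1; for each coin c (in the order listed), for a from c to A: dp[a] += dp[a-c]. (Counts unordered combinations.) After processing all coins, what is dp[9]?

3

after  coin     0     1     2     3     4     5     6     7     8     9    10    11    12    13    14
          2     1     0     1     0     1     0     1     0     1     0     1     0     1     0     1
          3     1     0     1     1     1     1     2     1     2     2     2     2     3     2     3
          7     1     0     1     1     1     1     2     2     2     3     3     3     4     4     5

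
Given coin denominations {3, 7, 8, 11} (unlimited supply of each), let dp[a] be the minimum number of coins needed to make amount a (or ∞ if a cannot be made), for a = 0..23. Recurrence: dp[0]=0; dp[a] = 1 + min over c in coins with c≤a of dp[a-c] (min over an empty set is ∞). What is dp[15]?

 a  0  1  2  3  4  5  6  7  8  9 10 11 12 13 14 15 16 17 18 19 20 21 22 23
dp  0  -  -  1  -  -  2  1  1  3  2  1  4  3  2  2  2  3  2  2  4  3  2  3
(- denotes ∞ / unreachable)

2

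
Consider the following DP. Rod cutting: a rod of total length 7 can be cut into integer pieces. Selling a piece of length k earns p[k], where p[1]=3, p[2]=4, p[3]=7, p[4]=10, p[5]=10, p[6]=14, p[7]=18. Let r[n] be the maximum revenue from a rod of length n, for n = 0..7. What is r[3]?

9

   n    0    1    2    3    4    5    6    7
r[n]    0    3    6    9   12   15   18   21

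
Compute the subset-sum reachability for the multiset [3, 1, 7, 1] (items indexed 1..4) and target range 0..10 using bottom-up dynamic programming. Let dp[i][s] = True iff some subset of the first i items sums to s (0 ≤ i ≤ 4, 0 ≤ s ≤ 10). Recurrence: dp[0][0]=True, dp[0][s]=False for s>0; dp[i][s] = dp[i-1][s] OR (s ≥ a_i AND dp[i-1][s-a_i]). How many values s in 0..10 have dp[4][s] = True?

10

i\s   0   1   2   3   4   5   6   7   8   9  10
  0   T   F   F   F   F   F   F   F   F   F   F
  1   T   F   F   T   F   F   F   F   F   F   F
  2   T   T   F   T   T   F   F   F   F   F   F
  3   T   T   F   T   T   F   F   T   T   F   T
  4   T   T   T   T   T   T   F   T   T   T   T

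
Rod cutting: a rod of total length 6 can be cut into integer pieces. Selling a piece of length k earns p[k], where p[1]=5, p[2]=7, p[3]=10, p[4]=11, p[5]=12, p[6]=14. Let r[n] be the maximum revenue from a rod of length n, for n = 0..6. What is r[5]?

25

   n    0    1    2    3    4    5    6
r[n]    0    5   10   15   20   25   30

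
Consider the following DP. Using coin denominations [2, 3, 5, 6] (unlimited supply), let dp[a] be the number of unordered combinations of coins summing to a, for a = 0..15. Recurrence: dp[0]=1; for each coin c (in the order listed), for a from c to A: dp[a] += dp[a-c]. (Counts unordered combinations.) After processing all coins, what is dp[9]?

4

after  coin     0     1     2     3     4     5     6     7     8     9    10    11    12    13    14    15
          2     1     0     1     0     1     0     1     0     1     0     1     0     1     0     1     0
          3     1     0     1     1     1     1     2     1     2     2     2     2     3     2     3     3
          5     1     0     1     1     1     2     2     2     3     3     4     4     5     5     6     7
          6     1     0     1     1     1     2     3     2     4     4     5     6     8     7    10    11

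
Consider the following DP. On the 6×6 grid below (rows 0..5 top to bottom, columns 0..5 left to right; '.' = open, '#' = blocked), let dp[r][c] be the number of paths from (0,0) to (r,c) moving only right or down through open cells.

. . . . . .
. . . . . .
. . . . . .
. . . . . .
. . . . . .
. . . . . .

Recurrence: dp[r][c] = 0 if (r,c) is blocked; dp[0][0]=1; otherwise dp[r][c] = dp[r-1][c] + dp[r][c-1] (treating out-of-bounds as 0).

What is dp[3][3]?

20

r\c   0   1   2   3   4   5
  0   1   1   1   1   1   1
  1   1   2   3   4   5   6
  2   1   3   6  10  15  21
  3   1   4  10  20  35  56
  4   1   5  15  35  70 126
  5   1   6  21  56 126 252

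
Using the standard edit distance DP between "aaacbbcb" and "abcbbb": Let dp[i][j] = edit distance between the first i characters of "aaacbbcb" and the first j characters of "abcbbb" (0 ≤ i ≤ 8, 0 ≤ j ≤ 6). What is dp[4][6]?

5

   ''  a  b  c  b  b  b
''  0  1  2  3  4  5  6
 a  1  0  1  2  3  4  5
 a  2  1  1  2  3  4  5
 a  3  2  2  2  3  4  5
 c  4  3  3  2  3  4  5
 b  5  4  3  3  2  3  4
 b  6  5  4  4  3  2  3
 c  7  6  5  4  4  3  3
 b  8  7  6  5  4  4  3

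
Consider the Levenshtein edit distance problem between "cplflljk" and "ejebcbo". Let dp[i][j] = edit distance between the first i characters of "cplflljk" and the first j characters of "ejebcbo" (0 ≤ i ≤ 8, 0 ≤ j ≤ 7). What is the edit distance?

   ''  e  j  e  b  c  b  o
''  0  1  2  3  4  5  6  7
 c  1  1  2  3  4  4  5  6
 p  2  2  2  3  4  5  5  6
 l  3  3  3  3  4  5  6  6
 f  4  4  4  4  4  5  6  7
 l  5  5  5  5  5  5  6  7
 l  6  6  6  6  6  6  6  7
 j  7  7  6  7  7  7  7  7
 k  8  8  7  7  8  8  8  8

8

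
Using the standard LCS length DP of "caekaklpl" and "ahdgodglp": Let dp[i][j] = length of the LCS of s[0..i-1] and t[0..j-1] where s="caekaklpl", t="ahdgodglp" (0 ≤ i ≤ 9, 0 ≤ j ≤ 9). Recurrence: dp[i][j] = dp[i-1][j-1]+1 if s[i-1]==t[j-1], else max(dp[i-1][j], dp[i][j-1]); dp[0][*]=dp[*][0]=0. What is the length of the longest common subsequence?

3

   ''  a  h  d  g  o  d  g  l  p
''  0  0  0  0  0  0  0  0  0  0
 c  0  0  0  0  0  0  0  0  0  0
 a  0  1  1  1  1  1  1  1  1  1
 e  0  1  1  1  1  1  1  1  1  1
 k  0  1  1  1  1  1  1  1  1  1
 a  0  1  1  1  1  1  1  1  1  1
 k  0  1  1  1  1  1  1  1  1  1
 l  0  1  1  1  1  1  1  1  2  2
 p  0  1  1  1  1  1  1  1  2  3
 l  0  1  1  1  1  1  1  1  2  3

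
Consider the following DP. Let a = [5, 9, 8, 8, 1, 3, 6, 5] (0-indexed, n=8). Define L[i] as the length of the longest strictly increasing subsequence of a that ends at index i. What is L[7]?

3

   i    0    1    2    3    4    5    6    7
a[i]    5    9    8    8    1    3    6    5
L[i]    1    2    2    2    1    2    3    3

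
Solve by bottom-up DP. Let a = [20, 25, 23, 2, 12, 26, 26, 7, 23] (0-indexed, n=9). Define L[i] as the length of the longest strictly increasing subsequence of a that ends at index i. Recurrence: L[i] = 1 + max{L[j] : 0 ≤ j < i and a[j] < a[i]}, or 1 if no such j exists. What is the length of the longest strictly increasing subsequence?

3

   i    0    1    2    3    4    5    6    7    8
a[i]   20   25   23    2   12   26   26    7   23
L[i]    1    2    2    1    2    3    3    2    3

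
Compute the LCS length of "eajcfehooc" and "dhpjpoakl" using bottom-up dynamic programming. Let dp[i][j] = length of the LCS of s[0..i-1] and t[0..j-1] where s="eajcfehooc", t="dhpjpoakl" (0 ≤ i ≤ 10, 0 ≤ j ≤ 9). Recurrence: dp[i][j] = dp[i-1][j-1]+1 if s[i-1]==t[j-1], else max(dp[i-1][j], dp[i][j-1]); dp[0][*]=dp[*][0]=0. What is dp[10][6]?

2

   ''  d  h  p  j  p  o  a  k  l
''  0  0  0  0  0  0  0  0  0  0
 e  0  0  0  0  0  0  0  0  0  0
 a  0  0  0  0  0  0  0  1  1  1
 j  0  0  0  0  1  1  1  1  1  1
 c  0  0  0  0  1  1  1  1  1  1
 f  0  0  0  0  1  1  1  1  1  1
 e  0  0  0  0  1  1  1  1  1  1
 h  0  0  1  1  1  1  1  1  1  1
 o  0  0  1  1  1  1  2  2  2  2
 o  0  0  1  1  1  1  2  2  2  2
 c  0  0  1  1  1  1  2  2  2  2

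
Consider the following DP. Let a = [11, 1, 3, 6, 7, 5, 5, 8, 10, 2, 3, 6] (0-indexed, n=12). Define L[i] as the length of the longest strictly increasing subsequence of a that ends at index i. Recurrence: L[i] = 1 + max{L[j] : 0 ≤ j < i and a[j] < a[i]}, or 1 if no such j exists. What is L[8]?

   i    0    1    2    3    4    5    6    7    8    9   10   11
a[i]   11    1    3    6    7    5    5    8   10    2    3    6
L[i]    1    1    2    3    4    3    3    5    6    2    3    4

6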